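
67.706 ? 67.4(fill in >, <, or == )>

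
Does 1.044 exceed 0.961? Yes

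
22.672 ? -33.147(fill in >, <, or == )>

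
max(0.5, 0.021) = 0.5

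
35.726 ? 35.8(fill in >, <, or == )<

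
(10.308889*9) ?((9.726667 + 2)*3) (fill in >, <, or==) >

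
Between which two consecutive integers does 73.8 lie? 73 and 74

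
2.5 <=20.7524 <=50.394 True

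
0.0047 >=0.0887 False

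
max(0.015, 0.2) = 0.2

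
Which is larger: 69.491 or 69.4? 69.491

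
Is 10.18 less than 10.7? Yes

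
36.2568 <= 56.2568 True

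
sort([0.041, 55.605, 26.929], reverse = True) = [55.605, 26.929, 0.041]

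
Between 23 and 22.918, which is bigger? 23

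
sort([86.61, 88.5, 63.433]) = [63.433, 86.61, 88.5]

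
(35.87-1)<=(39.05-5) False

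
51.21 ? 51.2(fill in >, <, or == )>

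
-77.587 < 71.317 True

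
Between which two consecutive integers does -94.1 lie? -95 and -94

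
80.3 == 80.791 False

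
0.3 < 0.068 False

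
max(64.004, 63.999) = 64.004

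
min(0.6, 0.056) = 0.056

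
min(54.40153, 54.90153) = 54.40153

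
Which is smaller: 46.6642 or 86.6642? 46.6642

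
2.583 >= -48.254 True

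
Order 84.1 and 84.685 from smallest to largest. 84.1,84.685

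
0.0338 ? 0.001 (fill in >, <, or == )>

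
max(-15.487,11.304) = 11.304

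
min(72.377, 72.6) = 72.377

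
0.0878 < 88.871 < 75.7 False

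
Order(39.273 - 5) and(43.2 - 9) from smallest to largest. (43.2 - 9), (39.273 - 5)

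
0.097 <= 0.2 True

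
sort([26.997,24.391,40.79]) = [24.391,26.997,40.79]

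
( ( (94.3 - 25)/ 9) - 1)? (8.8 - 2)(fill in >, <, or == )<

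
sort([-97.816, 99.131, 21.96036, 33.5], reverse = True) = [99.131, 33.5, 21.96036, -97.816]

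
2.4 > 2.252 True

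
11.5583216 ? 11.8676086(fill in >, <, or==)<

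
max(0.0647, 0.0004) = 0.0647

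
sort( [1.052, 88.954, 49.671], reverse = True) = [88.954, 49.671, 1.052]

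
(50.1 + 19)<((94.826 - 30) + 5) True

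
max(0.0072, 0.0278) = 0.0278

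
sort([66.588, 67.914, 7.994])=[7.994, 66.588, 67.914]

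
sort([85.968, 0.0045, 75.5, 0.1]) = [0.0045, 0.1, 75.5, 85.968]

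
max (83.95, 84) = 84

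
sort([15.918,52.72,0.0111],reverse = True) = [52.72,15.918,0.0111]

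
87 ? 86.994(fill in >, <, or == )>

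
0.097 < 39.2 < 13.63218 False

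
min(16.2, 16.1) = 16.1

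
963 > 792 True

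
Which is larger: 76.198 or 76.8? 76.8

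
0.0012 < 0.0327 True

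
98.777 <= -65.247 False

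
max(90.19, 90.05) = 90.19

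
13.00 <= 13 True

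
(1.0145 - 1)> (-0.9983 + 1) True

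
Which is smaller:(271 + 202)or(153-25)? (153-25)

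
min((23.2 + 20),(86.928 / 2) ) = 43.2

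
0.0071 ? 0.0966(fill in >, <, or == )<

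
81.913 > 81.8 True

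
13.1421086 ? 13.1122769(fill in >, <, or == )>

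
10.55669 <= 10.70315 True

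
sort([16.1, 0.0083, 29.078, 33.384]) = [0.0083, 16.1, 29.078, 33.384]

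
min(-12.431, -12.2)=-12.431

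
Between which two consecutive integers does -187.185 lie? -188 and -187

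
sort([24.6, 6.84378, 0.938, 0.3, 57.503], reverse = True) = [57.503, 24.6, 6.84378, 0.938, 0.3]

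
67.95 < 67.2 False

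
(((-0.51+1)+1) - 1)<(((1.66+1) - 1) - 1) True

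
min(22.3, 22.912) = 22.3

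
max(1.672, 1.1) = 1.672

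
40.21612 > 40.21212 True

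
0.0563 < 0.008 False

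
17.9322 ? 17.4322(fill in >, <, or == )>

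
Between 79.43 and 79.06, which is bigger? 79.43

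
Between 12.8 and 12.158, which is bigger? 12.8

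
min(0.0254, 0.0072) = 0.0072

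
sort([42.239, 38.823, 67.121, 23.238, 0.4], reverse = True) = [67.121, 42.239, 38.823, 23.238, 0.4]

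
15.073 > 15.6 False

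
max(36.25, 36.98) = 36.98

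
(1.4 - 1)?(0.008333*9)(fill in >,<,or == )>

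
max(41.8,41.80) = 41.80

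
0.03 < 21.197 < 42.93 True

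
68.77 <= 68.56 False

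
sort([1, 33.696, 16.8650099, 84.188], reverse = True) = [84.188, 33.696, 16.8650099, 1]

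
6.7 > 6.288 True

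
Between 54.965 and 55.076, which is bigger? 55.076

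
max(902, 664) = 902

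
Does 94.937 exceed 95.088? No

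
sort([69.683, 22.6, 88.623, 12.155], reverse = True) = [88.623, 69.683, 22.6, 12.155]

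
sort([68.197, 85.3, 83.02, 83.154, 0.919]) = [0.919, 68.197, 83.02, 83.154, 85.3]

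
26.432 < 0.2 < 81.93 False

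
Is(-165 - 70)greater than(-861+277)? Yes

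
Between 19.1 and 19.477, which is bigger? 19.477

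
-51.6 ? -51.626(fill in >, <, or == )>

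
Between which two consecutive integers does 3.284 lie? 3 and 4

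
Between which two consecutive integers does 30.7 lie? 30 and 31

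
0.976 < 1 True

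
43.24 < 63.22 True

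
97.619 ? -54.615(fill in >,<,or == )>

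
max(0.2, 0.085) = 0.2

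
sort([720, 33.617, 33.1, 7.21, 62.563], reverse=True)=[720, 62.563, 33.617, 33.1, 7.21]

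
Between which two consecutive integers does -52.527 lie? -53 and -52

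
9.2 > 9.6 False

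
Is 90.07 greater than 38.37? Yes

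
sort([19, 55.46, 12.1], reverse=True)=[55.46, 19, 12.1]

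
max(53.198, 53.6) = 53.6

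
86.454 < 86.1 False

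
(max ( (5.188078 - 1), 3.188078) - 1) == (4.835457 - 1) False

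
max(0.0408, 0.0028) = 0.0408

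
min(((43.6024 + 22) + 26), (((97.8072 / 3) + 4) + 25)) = 61.6024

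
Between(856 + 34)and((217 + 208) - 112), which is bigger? (856 + 34)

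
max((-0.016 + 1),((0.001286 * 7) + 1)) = 1.009002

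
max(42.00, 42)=42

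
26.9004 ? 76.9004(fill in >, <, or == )<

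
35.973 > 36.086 False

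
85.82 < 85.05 False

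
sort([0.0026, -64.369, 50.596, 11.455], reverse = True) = [50.596, 11.455, 0.0026, -64.369]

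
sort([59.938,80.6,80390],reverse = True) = [80390,80.6,59.938]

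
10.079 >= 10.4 False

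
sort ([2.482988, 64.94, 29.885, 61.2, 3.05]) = [2.482988, 3.05, 29.885, 61.2, 64.94]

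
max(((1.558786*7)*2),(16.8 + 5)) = 21.823004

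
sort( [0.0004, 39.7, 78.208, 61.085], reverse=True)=[78.208, 61.085, 39.7, 0.0004]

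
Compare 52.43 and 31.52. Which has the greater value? 52.43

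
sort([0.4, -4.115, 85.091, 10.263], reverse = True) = [85.091, 10.263, 0.4, -4.115]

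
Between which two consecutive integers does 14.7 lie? 14 and 15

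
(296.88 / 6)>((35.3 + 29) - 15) True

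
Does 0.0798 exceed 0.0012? Yes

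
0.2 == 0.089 False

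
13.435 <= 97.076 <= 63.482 False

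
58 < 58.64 True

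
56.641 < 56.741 True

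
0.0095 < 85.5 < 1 False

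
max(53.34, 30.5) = 53.34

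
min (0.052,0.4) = 0.052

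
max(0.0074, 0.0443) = 0.0443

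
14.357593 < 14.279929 False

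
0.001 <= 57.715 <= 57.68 False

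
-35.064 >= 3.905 False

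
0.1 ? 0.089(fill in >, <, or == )>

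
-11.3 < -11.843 False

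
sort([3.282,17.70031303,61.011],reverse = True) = [61.011,17.70031303,3.282]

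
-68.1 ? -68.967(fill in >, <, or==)>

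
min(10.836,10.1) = 10.1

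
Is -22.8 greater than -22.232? No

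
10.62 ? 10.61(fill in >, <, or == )>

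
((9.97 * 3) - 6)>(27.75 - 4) True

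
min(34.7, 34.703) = 34.7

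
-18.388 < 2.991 True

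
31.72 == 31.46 False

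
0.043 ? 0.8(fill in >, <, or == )<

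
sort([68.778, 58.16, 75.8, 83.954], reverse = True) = [83.954, 75.8, 68.778, 58.16]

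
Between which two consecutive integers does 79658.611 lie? 79658 and 79659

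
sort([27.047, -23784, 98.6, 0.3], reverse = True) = [98.6, 27.047, 0.3, -23784]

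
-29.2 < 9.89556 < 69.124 True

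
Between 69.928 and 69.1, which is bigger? 69.928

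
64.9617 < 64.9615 False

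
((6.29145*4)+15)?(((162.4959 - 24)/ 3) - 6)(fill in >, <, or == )>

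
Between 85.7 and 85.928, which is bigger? 85.928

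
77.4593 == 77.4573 False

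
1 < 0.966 False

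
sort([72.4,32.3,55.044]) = [32.3,55.044,72.4]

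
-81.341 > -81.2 False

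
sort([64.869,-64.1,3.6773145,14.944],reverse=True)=[64.869,14.944,3.6773145,-64.1]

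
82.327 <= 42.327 False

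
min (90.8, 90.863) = 90.8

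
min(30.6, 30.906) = 30.6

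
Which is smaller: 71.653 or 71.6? 71.6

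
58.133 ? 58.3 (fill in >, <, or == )<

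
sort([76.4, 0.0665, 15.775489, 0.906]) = [0.0665, 0.906, 15.775489, 76.4]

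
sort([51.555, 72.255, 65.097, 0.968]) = [0.968, 51.555, 65.097, 72.255]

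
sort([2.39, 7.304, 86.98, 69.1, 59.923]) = [2.39, 7.304, 59.923, 69.1, 86.98]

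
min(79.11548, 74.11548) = 74.11548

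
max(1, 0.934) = 1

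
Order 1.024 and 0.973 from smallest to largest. 0.973, 1.024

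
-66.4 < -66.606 False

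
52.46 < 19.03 False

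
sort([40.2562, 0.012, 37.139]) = [0.012, 37.139, 40.2562]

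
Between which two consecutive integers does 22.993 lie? 22 and 23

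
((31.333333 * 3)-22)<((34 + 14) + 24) True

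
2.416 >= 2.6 False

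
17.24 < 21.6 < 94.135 True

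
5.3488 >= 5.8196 False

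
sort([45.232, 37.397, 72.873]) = [37.397, 45.232, 72.873]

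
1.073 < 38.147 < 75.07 True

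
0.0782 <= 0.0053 False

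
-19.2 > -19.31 True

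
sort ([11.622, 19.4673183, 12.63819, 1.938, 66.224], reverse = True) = [66.224, 19.4673183, 12.63819, 11.622, 1.938]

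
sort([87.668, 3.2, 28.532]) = [3.2, 28.532, 87.668]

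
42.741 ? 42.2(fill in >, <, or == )>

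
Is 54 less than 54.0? No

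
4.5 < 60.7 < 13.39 False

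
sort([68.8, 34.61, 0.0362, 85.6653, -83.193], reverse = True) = [85.6653, 68.8, 34.61, 0.0362, -83.193]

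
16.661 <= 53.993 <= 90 True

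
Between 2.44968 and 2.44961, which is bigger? 2.44968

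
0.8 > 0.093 True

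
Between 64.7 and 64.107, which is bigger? 64.7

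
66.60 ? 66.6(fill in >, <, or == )==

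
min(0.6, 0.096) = 0.096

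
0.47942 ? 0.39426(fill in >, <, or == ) >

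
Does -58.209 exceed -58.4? Yes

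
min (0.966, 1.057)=0.966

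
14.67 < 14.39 False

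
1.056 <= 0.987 False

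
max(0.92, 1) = 1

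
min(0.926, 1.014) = 0.926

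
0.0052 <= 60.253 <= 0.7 False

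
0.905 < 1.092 True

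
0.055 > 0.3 False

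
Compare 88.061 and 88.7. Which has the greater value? 88.7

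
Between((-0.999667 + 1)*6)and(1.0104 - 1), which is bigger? (1.0104 - 1)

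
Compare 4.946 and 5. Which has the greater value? 5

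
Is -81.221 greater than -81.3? Yes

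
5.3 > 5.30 False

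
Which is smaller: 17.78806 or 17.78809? 17.78806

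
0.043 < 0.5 True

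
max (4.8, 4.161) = 4.8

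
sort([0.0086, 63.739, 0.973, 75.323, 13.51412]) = [0.0086, 0.973, 13.51412, 63.739, 75.323]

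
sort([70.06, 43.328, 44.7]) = [43.328, 44.7, 70.06]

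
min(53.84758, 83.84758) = 53.84758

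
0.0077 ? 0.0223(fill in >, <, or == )<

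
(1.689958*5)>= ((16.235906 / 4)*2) True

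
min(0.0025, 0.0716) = 0.0025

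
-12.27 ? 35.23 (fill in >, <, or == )<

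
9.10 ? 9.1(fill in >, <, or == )==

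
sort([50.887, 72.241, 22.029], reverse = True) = [72.241, 50.887, 22.029]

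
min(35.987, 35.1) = 35.1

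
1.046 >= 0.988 True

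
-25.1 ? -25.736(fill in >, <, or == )>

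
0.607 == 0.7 False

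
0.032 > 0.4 False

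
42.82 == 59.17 False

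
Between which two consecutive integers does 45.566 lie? 45 and 46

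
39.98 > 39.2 True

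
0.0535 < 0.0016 False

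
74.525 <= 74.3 False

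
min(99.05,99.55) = 99.05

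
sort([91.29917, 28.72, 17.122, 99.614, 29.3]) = [17.122, 28.72, 29.3, 91.29917, 99.614]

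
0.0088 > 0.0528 False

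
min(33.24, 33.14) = 33.14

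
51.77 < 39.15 False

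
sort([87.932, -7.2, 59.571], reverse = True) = [87.932, 59.571, -7.2]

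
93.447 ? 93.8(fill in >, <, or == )<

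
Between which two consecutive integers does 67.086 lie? 67 and 68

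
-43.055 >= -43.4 True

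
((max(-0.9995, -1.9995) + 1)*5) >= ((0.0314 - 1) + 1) False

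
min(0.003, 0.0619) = 0.003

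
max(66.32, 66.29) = 66.32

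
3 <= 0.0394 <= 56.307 False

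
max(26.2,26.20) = 26.20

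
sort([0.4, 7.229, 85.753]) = [0.4, 7.229, 85.753]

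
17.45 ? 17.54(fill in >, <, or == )<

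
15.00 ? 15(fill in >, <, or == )==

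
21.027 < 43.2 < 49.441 True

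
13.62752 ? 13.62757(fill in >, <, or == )<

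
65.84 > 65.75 True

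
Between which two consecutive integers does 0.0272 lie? 0 and 1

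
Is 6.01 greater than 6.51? No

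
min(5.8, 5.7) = 5.7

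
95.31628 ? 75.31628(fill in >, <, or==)>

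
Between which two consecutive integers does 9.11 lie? 9 and 10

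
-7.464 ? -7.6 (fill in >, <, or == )>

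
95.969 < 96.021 True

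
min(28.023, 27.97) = 27.97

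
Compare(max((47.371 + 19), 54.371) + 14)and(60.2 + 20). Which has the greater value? (max((47.371 + 19), 54.371) + 14)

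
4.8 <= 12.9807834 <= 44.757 True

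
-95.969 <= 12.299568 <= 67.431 True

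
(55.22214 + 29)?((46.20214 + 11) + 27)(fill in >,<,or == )>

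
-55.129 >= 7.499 False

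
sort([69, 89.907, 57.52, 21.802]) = [21.802, 57.52, 69, 89.907]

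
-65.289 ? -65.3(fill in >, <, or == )>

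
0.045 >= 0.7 False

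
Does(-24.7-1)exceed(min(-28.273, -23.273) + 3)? No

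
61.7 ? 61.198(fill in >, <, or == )>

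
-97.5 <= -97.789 False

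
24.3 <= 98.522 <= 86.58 False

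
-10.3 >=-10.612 True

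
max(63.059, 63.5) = 63.5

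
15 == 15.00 True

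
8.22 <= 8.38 True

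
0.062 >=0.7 False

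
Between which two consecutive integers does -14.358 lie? -15 and -14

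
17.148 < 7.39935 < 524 False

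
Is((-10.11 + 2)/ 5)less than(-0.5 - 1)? Yes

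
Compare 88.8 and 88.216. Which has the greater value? 88.8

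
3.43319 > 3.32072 True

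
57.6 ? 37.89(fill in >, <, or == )>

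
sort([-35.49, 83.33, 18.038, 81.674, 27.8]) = [-35.49, 18.038, 27.8, 81.674, 83.33]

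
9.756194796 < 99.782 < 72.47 False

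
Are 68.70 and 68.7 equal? Yes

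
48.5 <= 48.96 True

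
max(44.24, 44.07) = 44.24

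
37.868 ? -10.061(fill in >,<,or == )>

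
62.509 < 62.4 False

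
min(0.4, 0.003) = 0.003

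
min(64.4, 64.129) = 64.129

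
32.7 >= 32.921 False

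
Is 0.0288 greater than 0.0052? Yes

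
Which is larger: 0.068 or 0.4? 0.4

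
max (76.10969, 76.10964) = 76.10969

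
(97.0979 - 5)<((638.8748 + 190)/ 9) False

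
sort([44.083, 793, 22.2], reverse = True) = [793, 44.083, 22.2]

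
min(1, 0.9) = 0.9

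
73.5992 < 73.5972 False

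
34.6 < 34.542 False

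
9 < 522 True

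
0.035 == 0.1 False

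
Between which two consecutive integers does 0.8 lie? 0 and 1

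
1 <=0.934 False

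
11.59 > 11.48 True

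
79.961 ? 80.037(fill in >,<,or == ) <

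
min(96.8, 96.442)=96.442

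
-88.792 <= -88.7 True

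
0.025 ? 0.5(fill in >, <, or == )<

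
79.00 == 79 True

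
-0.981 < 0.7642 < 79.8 True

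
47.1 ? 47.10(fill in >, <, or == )==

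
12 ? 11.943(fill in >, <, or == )>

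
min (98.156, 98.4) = 98.156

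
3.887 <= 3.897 True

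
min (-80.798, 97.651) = -80.798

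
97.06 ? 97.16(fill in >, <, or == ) <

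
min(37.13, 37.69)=37.13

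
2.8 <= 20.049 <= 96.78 True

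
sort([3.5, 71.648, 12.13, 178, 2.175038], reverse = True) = [178, 71.648, 12.13, 3.5, 2.175038]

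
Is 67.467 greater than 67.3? Yes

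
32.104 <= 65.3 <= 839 True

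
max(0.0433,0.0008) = 0.0433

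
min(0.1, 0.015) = 0.015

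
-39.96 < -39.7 True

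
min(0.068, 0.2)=0.068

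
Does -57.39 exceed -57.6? Yes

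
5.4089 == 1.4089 False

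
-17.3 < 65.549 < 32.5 False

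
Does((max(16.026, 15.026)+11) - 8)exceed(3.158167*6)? Yes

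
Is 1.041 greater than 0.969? Yes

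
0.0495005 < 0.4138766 True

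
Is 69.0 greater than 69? No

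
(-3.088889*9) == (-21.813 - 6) False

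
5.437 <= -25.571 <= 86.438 False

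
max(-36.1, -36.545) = -36.1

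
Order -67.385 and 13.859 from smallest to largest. -67.385, 13.859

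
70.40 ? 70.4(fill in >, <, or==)==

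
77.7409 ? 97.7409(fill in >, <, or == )<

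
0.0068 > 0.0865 False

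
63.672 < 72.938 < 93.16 True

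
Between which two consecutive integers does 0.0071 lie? 0 and 1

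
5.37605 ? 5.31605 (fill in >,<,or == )>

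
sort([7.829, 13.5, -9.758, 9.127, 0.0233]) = [-9.758, 0.0233, 7.829, 9.127, 13.5]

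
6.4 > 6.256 True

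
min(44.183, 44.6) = 44.183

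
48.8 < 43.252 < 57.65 False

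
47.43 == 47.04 False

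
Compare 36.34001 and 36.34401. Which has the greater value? 36.34401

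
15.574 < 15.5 False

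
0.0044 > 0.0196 False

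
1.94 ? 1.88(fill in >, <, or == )>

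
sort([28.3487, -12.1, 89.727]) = [-12.1, 28.3487, 89.727]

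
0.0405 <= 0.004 False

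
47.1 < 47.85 True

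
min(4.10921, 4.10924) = 4.10921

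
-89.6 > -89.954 True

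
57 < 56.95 False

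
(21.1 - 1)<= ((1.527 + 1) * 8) True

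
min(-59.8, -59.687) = -59.8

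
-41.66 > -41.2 False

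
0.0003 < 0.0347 True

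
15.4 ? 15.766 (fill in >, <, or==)<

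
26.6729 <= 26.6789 True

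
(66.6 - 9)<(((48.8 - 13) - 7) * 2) False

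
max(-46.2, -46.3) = -46.2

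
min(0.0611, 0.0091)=0.0091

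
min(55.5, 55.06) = 55.06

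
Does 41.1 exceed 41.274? No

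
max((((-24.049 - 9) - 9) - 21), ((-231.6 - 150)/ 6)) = -63.049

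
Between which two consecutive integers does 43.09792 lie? 43 and 44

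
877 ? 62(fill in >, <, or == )>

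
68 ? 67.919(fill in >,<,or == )>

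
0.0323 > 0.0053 True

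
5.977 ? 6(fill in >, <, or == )<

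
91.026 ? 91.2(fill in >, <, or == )<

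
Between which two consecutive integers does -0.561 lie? -1 and 0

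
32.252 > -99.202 True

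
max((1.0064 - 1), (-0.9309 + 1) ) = 0.0691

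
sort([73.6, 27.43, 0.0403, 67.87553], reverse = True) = [73.6, 67.87553, 27.43, 0.0403]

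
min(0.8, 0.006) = 0.006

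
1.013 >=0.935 True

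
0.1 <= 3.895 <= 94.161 True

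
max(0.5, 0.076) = 0.5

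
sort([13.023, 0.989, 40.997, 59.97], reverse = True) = [59.97, 40.997, 13.023, 0.989]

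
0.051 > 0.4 False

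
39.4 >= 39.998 False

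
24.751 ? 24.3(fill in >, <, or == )>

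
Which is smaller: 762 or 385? 385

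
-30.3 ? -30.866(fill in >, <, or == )>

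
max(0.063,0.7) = 0.7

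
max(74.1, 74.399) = 74.399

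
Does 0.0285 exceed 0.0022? Yes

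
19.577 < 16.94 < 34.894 False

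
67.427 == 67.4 False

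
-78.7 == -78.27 False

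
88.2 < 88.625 True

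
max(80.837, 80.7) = 80.837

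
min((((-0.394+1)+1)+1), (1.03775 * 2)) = 2.0755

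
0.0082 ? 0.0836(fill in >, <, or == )<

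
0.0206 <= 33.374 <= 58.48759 True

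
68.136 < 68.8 True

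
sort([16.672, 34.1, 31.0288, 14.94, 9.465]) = [9.465, 14.94, 16.672, 31.0288, 34.1]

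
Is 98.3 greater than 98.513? No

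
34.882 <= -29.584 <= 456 False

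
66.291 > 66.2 True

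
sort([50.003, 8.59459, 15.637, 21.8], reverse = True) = [50.003, 21.8, 15.637, 8.59459]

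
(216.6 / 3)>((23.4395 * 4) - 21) False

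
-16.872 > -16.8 False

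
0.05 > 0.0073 True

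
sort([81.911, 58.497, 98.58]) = [58.497, 81.911, 98.58]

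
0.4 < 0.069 False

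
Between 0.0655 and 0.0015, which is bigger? 0.0655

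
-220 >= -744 True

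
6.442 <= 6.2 False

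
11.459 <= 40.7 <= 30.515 False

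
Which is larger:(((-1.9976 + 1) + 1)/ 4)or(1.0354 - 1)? (1.0354 - 1)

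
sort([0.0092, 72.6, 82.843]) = [0.0092, 72.6, 82.843]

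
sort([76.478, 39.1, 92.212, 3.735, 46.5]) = [3.735, 39.1, 46.5, 76.478, 92.212]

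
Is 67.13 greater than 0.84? Yes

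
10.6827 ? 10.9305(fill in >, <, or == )<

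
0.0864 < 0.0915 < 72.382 True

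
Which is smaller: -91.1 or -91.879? -91.879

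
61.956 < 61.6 False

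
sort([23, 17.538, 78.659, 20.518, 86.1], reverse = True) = [86.1, 78.659, 23, 20.518, 17.538]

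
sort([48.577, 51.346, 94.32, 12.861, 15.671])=[12.861, 15.671, 48.577, 51.346, 94.32]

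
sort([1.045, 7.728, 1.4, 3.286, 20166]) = [1.045, 1.4, 3.286, 7.728, 20166]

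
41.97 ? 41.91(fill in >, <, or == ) >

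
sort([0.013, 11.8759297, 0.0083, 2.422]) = [0.0083, 0.013, 2.422, 11.8759297]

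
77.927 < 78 True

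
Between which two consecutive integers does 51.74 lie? 51 and 52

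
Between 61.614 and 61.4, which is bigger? 61.614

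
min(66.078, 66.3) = 66.078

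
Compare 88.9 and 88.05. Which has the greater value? 88.9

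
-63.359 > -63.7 True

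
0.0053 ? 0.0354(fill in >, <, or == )<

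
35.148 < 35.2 True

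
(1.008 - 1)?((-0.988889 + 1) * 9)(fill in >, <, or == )<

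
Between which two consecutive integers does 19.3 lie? 19 and 20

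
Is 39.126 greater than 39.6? No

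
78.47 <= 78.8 True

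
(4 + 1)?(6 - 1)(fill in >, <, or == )==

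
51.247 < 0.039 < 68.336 False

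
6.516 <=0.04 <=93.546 False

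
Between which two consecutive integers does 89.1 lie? 89 and 90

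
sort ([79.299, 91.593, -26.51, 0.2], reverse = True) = [91.593, 79.299, 0.2, -26.51]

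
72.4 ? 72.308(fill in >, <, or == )>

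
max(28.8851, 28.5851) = 28.8851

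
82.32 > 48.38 True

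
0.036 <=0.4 True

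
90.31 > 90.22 True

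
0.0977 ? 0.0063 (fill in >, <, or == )>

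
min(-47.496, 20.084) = -47.496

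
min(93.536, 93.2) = 93.2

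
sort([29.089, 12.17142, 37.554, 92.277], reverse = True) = [92.277, 37.554, 29.089, 12.17142]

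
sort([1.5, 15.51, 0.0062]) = [0.0062, 1.5, 15.51]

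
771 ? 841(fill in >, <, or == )<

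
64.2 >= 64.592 False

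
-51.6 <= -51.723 False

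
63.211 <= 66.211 True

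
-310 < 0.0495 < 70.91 True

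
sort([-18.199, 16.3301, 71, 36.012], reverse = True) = [71, 36.012, 16.3301, -18.199]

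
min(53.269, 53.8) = 53.269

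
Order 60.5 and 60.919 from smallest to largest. 60.5, 60.919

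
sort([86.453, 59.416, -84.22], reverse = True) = [86.453, 59.416, -84.22]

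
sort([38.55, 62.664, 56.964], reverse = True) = [62.664, 56.964, 38.55]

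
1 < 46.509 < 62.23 True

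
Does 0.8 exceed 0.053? Yes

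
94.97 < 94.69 False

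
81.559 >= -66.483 True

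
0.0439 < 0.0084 False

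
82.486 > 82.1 True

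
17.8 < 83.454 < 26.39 False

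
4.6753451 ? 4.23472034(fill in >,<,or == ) >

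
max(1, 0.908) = 1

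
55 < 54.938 False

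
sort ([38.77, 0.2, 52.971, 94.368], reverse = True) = [94.368, 52.971, 38.77, 0.2]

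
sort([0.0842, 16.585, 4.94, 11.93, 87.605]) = [0.0842, 4.94, 11.93, 16.585, 87.605]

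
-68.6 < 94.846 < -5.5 False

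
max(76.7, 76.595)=76.7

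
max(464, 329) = 464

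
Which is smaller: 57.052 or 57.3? 57.052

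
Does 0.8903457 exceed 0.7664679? Yes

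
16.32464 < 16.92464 True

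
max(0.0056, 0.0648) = 0.0648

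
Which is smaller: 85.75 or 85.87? 85.75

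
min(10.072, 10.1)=10.072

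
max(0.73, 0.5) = 0.73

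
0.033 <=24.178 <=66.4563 True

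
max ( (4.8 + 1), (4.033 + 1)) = 5.8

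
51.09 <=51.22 True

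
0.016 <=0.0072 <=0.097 False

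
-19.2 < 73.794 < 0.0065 False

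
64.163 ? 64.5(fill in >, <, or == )<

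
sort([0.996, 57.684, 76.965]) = [0.996, 57.684, 76.965]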